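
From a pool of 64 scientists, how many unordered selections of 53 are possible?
C(64,53) = 64!/(53!×11!) = 743595781824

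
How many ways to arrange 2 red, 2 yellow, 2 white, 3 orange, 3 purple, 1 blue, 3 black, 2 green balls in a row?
18! / (2! × 2! × 2! × 3! × 3! × 1! × 3! × 2!) = 1852538688000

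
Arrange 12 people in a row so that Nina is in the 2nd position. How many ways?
Fix one position: (12-1)! = 39916800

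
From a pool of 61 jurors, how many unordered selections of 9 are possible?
C(61,9) = 61!/(9!×52!) = 17341763505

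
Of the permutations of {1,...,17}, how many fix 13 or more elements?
Exactly j fixed points: C(17,j)·!(17-j); sum over j ≥ 13 (derangement numbers via !m = (m-1)·(!(m-1) + !(m-2)): !0..!4 = 1, 0, 1, 2, 9). Σ_{j=13}^{17} C(17,j)·!(17-j) = C(17,13)·!4 + C(17,14)·!3 + C(17,15)·!2 + C(17,16)·!1 + C(17,17)·!0 = 2380·9 + 680·2 + 136·1 + 17·0 + 1·1 = 22917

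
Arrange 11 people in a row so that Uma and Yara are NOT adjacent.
Total - adjacent = 11! - (11-1)!×2 = 39916800 - 7257600 = 32659200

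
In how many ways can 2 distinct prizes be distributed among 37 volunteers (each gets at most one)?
P(37,2) = 37!/(37-2)! = 1332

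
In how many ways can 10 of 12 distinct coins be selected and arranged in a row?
P(12,10) = 12!/(12-10)! = 239500800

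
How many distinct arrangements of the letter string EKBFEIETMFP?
11! / (1! × 1! × 1! × 1! × 1! × 3! × 2! × 1!) = 3326400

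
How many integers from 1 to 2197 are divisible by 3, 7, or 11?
⌊2197/3⌋+⌊2197/7⌋+⌊2197/11⌋ - ⌊2197/21⌋-⌊2197/33⌋-⌊2197/77⌋ + ⌊2197/231⌋ = 732+313+199 - 104-66-28 + 9 = 1055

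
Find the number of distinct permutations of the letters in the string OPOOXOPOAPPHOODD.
16! / (2! × 1! × 1! × 1! × 7! × 4!) = 86486400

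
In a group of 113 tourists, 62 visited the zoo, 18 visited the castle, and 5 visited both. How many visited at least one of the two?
|A∪B| = |A| + |B| - |A∩B| = 62 + 18 - 5 = 75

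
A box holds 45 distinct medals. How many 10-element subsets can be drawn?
C(45,10) = 45!/(10!×35!) = 3190187286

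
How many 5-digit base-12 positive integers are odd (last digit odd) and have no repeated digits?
Last∈{1,3,5,7,9,11}. Last=0: 0. Last nonzero: 6×10×P(10,3) = 43200. Total = 43200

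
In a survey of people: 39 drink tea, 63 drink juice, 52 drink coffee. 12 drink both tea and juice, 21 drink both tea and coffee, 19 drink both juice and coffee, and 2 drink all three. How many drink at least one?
|A∪B∪C| = 39+63+52-12-21-19+2 = 104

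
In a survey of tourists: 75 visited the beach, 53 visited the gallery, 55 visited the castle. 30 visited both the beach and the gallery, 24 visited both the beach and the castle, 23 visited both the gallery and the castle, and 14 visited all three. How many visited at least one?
|A∪B∪C| = 75+53+55-30-24-23+14 = 120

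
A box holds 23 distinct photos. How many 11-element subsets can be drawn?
C(23,11) = 23!/(11!×12!) = 1352078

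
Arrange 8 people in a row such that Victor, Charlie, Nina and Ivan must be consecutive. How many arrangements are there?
Treat the 4 as one block: (8-4+1)! × 4! = 120 × 24 = 2880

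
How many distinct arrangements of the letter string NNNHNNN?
7! / (6! × 1!) = 7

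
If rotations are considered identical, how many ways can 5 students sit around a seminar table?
Circular: fix one position, arrange the rest. (5-1)! = 24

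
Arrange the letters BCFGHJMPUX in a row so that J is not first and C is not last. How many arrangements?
By inclusion-exclusion: 10! - 2×(10-1)! + (10-2)! = 3628800 - 725760 + 40320 = 2943360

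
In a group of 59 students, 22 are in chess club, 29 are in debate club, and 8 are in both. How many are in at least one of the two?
|A∪B| = |A| + |B| - |A∩B| = 22 + 29 - 8 = 43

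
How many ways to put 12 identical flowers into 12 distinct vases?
C(12+12-1, 12-1) = C(23, 11) = 1352078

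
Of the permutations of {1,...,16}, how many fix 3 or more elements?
Exactly j fixed points: C(16,j)·!(16-j); sum over j ≥ 3 (derangement numbers via !m = (m-1)·(!(m-1) + !(m-2)): !0..!13 = 1, 0, 1, 2, 9, 44, 265, 1854, 14833, 133496, 1334961, 14684570, 176214841, 2290792932). Σ_{j=3}^{16} C(16,j)·!(16-j) = C(16,3)·!13 + C(16,4)·!12 + C(16,5)·!11 + C(16,6)·!10 + C(16,7)·!9 + C(16,8)·!8 + C(16,9)·!7 + C(16,10)·!6 + C(16,11)·!5 + C(16,12)·!4 + C(16,13)·!3 + C(16,14)·!2 + C(16,15)·!1 + C(16,16)·!0 = 560·2290792932 + 1820·176214841 + 4368·14684570 + 8008·1334961 + 11440·133496 + 12870·14833 + 11440·1854 + 8008·265 + 4368·44 + 1820·9 + 560·2 + 120·1 + 16·0 + 1·1 = 1680129258631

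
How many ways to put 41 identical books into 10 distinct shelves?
C(41+10-1, 10-1) = C(50, 9) = 2505433700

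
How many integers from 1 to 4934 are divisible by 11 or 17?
⌊4934/11⌋ + ⌊4934/17⌋ - ⌊4934/187⌋ = 448 + 290 - 26 = 712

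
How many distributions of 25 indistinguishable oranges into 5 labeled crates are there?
C(25+5-1, 5-1) = C(29, 4) = 23751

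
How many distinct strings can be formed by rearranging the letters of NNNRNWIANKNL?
12! / (1! × 1! × 1! × 6! × 1! × 1! × 1!) = 665280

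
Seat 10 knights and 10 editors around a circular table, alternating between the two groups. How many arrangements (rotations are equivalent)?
Fix one of the knights: (10-1)! ways for the remaining knights, × 10! ways for the editors = 362880 × 3628800 = 1316818944000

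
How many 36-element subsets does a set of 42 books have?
C(42,36) = 42!/(36!×6!) = 5245786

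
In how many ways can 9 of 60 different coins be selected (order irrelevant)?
C(60,9) = 60!/(9!×51!) = 14783142660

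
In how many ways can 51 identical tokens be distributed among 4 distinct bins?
C(51+4-1, 4-1) = C(54, 3) = 24804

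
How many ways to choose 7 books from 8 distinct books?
C(8,7) = 8!/(7!×1!) = 8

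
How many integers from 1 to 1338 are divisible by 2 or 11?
⌊1338/2⌋ + ⌊1338/11⌋ - ⌊1338/22⌋ = 669 + 121 - 60 = 730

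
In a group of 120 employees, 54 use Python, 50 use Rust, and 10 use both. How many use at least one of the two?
|A∪B| = |A| + |B| - |A∩B| = 54 + 50 - 10 = 94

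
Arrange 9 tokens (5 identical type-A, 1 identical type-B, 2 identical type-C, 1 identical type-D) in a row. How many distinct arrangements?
9! / (5! × 1! × 2! × 1!) = 1512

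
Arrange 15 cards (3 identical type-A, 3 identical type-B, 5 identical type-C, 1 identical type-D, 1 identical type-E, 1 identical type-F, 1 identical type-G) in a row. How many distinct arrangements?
15! / (3! × 3! × 5! × 1! × 1! × 1! × 1!) = 302702400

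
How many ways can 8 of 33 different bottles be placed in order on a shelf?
P(33,8) = 33!/(33-8)! = 559809169920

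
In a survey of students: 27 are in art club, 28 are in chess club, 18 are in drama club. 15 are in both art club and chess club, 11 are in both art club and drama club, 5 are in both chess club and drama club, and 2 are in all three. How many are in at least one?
|A∪B∪C| = 27+28+18-15-11-5+2 = 44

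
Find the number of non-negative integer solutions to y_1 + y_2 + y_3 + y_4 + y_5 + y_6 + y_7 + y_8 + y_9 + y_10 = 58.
C(58+10-1, 10-1) = C(67, 9) = 42757703560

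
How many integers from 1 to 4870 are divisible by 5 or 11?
⌊4870/5⌋ + ⌊4870/11⌋ - ⌊4870/55⌋ = 974 + 442 - 88 = 1328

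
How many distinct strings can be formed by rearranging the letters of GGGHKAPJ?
8! / (1! × 1! × 3! × 1! × 1! × 1!) = 6720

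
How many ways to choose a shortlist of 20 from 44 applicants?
C(44,20) = 44!/(20!×24!) = 1761039350070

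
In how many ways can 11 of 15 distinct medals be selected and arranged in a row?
P(15,11) = 15!/(15-11)! = 54486432000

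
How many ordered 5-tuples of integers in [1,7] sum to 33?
Coefficient of x^33 in (x + x² + ... + x^7)^5. By inclusion-exclusion on dice exceeding 7: Σ_j (-1)^j C(5,j)·C(33-1-7j, 4) = C(5,0)·C(32,4) - C(5,1)·C(25,4) + C(5,2)·C(18,4) - C(5,3)·C(11,4) + C(5,4)·C(4,4) = 1·35960 - 5·12650 + 10·3060 - 10·330 + 5·1 = 15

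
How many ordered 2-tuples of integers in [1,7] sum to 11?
Coefficient of x^11 in (x + x² + ... + x^7)^2. By inclusion-exclusion on dice exceeding 7: Σ_j (-1)^j C(2,j)·C(11-1-7j, 1) = C(2,0)·C(10,1) - C(2,1)·C(3,1) = 1·10 - 2·3 = 4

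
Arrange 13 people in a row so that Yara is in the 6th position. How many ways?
Fix one position: (13-1)! = 479001600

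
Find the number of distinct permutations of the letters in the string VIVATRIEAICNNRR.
15! / (3! × 1! × 1! × 2! × 2! × 1! × 2! × 3!) = 4540536000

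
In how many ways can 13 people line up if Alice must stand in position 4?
Fix one position: (13-1)! = 479001600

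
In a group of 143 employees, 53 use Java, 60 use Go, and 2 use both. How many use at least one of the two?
|A∪B| = |A| + |B| - |A∩B| = 53 + 60 - 2 = 111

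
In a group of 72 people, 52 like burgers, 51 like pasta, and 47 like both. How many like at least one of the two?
|A∪B| = |A| + |B| - |A∩B| = 52 + 51 - 47 = 56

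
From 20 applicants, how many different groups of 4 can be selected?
C(20,4) = 20!/(4!×16!) = 4845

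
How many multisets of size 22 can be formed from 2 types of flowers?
C(22+2-1, 2-1) = C(23, 1) = 23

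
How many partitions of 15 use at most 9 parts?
By conjugation, equals partitions of 15 into parts ≤ 9. Let r_j(i) = number of partitions of i into parts ≤ j, for i = 0..15. r_1(i) = 1 for all i; r_j(i) = r_{j-1}(i) + r_j(i-j). Rows j = 2..9: ≤2: 1 1 2 2 3 3 4 4 5 5 6 6 7 7 8 8; ≤3: 1 1 2 3 4 5 7 8 10 12 14 16 19 21 24 27; ≤4: 1 1 2 3 5 6 9 11 15 18 23 27 34 39 47 54; ≤5: 1 1 2 3 5 7 10 13 18 23 30 37 47 57 70 84; ≤6: 1 1 2 3 5 7 11 14 20 26 35 44 58 71 90 110; ≤7: 1 1 2 3 5 7 11 15 21 28 38 49 65 82 105 131; ≤8: 1 1 2 3 5 7 11 15 22 29 40 52 70 89 116 146; ≤9: 1 1 2 3 5 7 11 15 22 30 41 54 73 94 123 157. r_9(15) = 157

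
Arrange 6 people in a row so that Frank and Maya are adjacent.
Treat as block: (6-1)! × 2! = 120 × 2 = 240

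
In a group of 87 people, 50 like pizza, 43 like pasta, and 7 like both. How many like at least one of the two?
|A∪B| = |A| + |B| - |A∩B| = 50 + 43 - 7 = 86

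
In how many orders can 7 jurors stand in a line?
7! = 5040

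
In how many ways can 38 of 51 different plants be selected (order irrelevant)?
C(51,38) = 51!/(38!×13!) = 476260169700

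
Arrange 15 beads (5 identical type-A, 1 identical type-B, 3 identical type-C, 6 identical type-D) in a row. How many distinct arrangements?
15! / (5! × 1! × 3! × 6!) = 2522520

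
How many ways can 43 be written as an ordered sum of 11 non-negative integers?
C(43+11-1, 11-1) = C(53, 10) = 19499099620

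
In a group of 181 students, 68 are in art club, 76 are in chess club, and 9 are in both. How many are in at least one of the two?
|A∪B| = |A| + |B| - |A∩B| = 68 + 76 - 9 = 135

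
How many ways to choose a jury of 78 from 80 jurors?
C(80,78) = 80!/(78!×2!) = 3160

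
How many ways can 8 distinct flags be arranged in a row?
8! = 40320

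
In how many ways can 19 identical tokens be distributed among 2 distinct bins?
C(19+2-1, 2-1) = C(20, 1) = 20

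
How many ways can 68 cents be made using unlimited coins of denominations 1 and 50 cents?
Coefficient of x^68 in 1/(1-x^1) · 1/(1-x^50). Use j coins of 50 for j = 0..⌊68/50⌋ = 1, the rest in 1s: 1 + 1 = 2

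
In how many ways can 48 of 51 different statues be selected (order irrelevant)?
C(51,48) = 51!/(48!×3!) = 20825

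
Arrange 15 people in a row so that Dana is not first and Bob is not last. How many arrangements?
By inclusion-exclusion: 15! - 2×(15-1)! + (15-2)! = 1307674368000 - 174356582400 + 6227020800 = 1139544806400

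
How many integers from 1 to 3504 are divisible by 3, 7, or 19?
⌊3504/3⌋+⌊3504/7⌋+⌊3504/19⌋ - ⌊3504/21⌋-⌊3504/57⌋-⌊3504/133⌋ + ⌊3504/399⌋ = 1168+500+184 - 166-61-26 + 8 = 1607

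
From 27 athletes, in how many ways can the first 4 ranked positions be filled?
P(27,4) = 27!/(27-4)! = 421200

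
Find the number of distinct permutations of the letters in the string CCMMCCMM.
8! / (4! × 4!) = 70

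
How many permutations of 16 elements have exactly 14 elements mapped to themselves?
Choose the 14 fixed points C(16,14) = 120, derange the rest: !2 = Σ_{j=0}^{2} (-1)^j·2!/j! = 2 - 2 + 1 = 1. Product = 120 × 1 = 120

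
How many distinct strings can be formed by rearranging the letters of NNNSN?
5! / (4! × 1!) = 5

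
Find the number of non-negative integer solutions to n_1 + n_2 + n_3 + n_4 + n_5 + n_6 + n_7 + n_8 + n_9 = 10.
C(10+9-1, 9-1) = C(18, 8) = 43758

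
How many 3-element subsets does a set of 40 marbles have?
C(40,3) = 40!/(3!×37!) = 9880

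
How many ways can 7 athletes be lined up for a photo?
7! = 5040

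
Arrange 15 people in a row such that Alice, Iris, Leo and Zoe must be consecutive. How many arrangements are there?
Treat the 4 as one block: (15-4+1)! × 4! = 479001600 × 24 = 11496038400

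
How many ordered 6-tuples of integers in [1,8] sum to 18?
Coefficient of x^18 in (x + x² + ... + x^8)^6. By inclusion-exclusion on dice exceeding 8: Σ_j (-1)^j C(6,j)·C(18-1-8j, 5) = C(6,0)·C(17,5) - C(6,1)·C(9,5) = 1·6188 - 6·126 = 5432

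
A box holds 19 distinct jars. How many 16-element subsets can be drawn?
C(19,16) = 19!/(16!×3!) = 969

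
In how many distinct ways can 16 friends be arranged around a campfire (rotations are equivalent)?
Circular: fix one position, arrange the rest. (16-1)! = 1307674368000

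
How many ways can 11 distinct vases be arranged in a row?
11! = 39916800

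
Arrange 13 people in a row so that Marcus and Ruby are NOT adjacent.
Total - adjacent = 13! - (13-1)!×2 = 6227020800 - 958003200 = 5269017600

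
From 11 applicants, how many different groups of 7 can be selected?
C(11,7) = 11!/(7!×4!) = 330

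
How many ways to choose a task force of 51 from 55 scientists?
C(55,51) = 55!/(51!×4!) = 341055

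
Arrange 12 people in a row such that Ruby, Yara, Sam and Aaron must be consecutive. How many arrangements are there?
Treat the 4 as one block: (12-4+1)! × 4! = 362880 × 24 = 8709120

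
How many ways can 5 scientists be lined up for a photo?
5! = 120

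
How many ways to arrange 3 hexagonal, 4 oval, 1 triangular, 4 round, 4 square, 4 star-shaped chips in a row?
20! / (3! × 4! × 1! × 4! × 4! × 4!) = 1222160940000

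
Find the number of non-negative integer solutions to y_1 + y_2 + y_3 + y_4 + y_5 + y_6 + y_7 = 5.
C(5+7-1, 7-1) = C(11, 6) = 462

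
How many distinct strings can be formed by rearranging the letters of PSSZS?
5! / (1! × 3! × 1!) = 20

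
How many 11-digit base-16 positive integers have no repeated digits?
First digit: 15 choices (nonzero). Then descending: 15 × 15 × 14 × 13 × 12 × 11 × 10 × 9 × 8 × 7 × 6 = 163459296000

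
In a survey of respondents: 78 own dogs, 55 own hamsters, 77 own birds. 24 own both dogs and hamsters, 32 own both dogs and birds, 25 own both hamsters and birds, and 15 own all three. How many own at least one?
|A∪B∪C| = 78+55+77-24-32-25+15 = 144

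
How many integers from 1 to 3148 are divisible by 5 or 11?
⌊3148/5⌋ + ⌊3148/11⌋ - ⌊3148/55⌋ = 629 + 286 - 57 = 858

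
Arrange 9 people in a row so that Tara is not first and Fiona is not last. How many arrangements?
By inclusion-exclusion: 9! - 2×(9-1)! + (9-2)! = 362880 - 80640 + 5040 = 287280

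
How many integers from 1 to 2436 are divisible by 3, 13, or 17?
⌊2436/3⌋+⌊2436/13⌋+⌊2436/17⌋ - ⌊2436/39⌋-⌊2436/51⌋-⌊2436/221⌋ + ⌊2436/663⌋ = 812+187+143 - 62-47-11 + 3 = 1025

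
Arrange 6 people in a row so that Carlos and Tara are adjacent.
Treat as block: (6-1)! × 2! = 120 × 2 = 240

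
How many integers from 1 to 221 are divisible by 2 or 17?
⌊221/2⌋ + ⌊221/17⌋ - ⌊221/34⌋ = 110 + 13 - 6 = 117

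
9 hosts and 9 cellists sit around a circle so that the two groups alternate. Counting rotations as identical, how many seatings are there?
Fix one of the hosts: (9-1)! ways for the remaining hosts, × 9! ways for the cellists = 40320 × 362880 = 14631321600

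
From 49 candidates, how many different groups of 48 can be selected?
C(49,48) = 49!/(48!×1!) = 49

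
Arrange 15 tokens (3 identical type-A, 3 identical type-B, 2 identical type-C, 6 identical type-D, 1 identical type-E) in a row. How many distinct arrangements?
15! / (3! × 3! × 2! × 6! × 1!) = 25225200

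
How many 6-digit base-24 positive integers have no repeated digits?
First digit: 23 choices (nonzero). Then descending: 23 × 23 × 22 × 21 × 20 × 19 = 92871240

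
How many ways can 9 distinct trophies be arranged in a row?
9! = 362880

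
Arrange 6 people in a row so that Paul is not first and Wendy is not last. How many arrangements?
By inclusion-exclusion: 6! - 2×(6-1)! + (6-2)! = 720 - 240 + 24 = 504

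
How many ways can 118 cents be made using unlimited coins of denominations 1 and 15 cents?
Coefficient of x^118 in 1/(1-x^1) · 1/(1-x^15). Use j coins of 15 for j = 0..⌊118/15⌋ = 7, the rest in 1s: 7 + 1 = 8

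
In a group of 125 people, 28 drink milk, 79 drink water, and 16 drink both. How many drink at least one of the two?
|A∪B| = |A| + |B| - |A∩B| = 28 + 79 - 16 = 91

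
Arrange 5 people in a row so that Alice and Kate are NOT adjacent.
Total - adjacent = 5! - (5-1)!×2 = 120 - 48 = 72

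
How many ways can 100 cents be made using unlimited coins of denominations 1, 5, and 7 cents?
Coefficient of x^100 in 1/(1-x^1) · 1/(1-x^5) · 1/(1-x^7). Case on j = number of 7-cent coins (j = 0..14); remainder r = 100 - 7j is made from {1,5} in ⌊r/5⌋+1 ways. r = 100, 93, 86, 79, 72, 65, 58, 51, 44, 37, 30, 23, 16, 9, 2 → 21 + 19 + 18 + 16 + 15 + 14 + 12 + 11 + 9 + 8 + 7 + 5 + 4 + 2 + 1 = 162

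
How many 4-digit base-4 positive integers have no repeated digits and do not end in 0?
Last digit: 3 nonzero choices. First digit: 2 (nonzero, ≠last). Middle 2: P(2,2) = 2. Total = 12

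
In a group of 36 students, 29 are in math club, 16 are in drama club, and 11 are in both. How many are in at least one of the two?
|A∪B| = |A| + |B| - |A∩B| = 29 + 16 - 11 = 34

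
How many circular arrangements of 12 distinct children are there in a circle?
Circular: fix one position, arrange the rest. (12-1)! = 39916800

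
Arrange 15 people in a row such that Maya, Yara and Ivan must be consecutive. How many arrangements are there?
Treat the 3 as one block: (15-3+1)! × 3! = 6227020800 × 6 = 37362124800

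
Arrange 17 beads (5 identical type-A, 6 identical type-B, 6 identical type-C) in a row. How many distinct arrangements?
17! / (5! × 6! × 6!) = 5717712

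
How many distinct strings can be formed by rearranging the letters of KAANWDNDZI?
10! / (2! × 1! × 2! × 1! × 1! × 1! × 2!) = 453600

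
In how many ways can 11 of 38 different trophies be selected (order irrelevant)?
C(38,11) = 38!/(11!×27!) = 1203322288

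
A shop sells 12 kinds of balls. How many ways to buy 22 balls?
C(22+12-1, 12-1) = C(33, 11) = 193536720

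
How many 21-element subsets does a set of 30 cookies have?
C(30,21) = 30!/(21!×9!) = 14307150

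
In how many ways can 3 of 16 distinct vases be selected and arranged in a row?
P(16,3) = 16!/(16-3)! = 3360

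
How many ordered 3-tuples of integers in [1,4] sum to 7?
Coefficient of x^7 in (x + x² + ... + x^4)^3. By inclusion-exclusion on dice exceeding 4: Σ_j (-1)^j C(3,j)·C(7-1-4j, 2) = C(3,0)·C(6,2) - C(3,1)·C(2,2) = 1·15 - 3·1 = 12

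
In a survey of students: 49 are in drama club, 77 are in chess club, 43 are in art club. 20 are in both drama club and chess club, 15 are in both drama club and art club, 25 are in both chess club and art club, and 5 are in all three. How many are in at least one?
|A∪B∪C| = 49+77+43-20-15-25+5 = 114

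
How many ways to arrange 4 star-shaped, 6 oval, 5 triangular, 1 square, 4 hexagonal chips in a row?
20! / (4! × 6! × 5! × 1! × 4!) = 48886437600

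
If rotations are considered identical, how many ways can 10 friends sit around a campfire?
Circular: fix one position, arrange the rest. (10-1)! = 362880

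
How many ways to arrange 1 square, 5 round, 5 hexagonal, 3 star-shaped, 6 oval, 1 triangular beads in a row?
21! / (1! × 5! × 5! × 3! × 6! × 1!) = 821292151680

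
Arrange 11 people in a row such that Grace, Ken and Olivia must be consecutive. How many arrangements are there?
Treat the 3 as one block: (11-3+1)! × 3! = 362880 × 6 = 2177280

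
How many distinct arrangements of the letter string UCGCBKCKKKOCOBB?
15! / (1! × 4! × 1! × 3! × 4! × 2!) = 189189000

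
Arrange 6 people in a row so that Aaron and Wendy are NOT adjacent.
Total - adjacent = 6! - (6-1)!×2 = 720 - 240 = 480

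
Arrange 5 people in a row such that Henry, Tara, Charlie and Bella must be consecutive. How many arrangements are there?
Treat the 4 as one block: (5-4+1)! × 4! = 2 × 24 = 48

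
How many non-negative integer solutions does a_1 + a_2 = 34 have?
C(34+2-1, 2-1) = C(35, 1) = 35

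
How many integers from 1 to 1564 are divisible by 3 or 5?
⌊1564/3⌋ + ⌊1564/5⌋ - ⌊1564/15⌋ = 521 + 312 - 104 = 729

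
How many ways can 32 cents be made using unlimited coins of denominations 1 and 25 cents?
Coefficient of x^32 in 1/(1-x^1) · 1/(1-x^25). Use j coins of 25 for j = 0..⌊32/25⌋ = 1, the rest in 1s: 1 + 1 = 2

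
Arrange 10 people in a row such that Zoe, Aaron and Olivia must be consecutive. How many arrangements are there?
Treat the 3 as one block: (10-3+1)! × 3! = 40320 × 6 = 241920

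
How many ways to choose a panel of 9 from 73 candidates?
C(73,9) = 73!/(9!×64!) = 97082021465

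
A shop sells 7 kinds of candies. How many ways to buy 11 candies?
C(11+7-1, 7-1) = C(17, 6) = 12376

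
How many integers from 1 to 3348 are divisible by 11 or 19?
⌊3348/11⌋ + ⌊3348/19⌋ - ⌊3348/209⌋ = 304 + 176 - 16 = 464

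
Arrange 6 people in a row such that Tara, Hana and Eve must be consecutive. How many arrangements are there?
Treat the 3 as one block: (6-3+1)! × 3! = 24 × 6 = 144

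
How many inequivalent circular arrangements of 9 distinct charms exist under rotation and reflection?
(9-1)!/2 = 40320/2 = 20160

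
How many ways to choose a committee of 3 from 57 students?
C(57,3) = 57!/(3!×54!) = 29260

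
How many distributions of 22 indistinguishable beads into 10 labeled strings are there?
C(22+10-1, 10-1) = C(31, 9) = 20160075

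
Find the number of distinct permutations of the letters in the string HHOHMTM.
7! / (1! × 3! × 1! × 2!) = 420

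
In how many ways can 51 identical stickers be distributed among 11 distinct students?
C(51+11-1, 11-1) = C(61, 10) = 90177170226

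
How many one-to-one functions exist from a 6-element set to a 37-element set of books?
P(37,6) = 37!/(37-6)! = 1673844480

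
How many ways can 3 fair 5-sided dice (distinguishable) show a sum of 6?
Coefficient of x^6 in (x + x² + ... + x^5)^3. By inclusion-exclusion on dice exceeding 5: Σ_j (-1)^j C(3,j)·C(6-1-5j, 2) = C(3,0)·C(5,2) = 1·10 = 10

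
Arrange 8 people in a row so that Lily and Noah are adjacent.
Treat as block: (8-1)! × 2! = 5040 × 2 = 10080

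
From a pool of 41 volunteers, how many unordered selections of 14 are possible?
C(41,14) = 41!/(14!×27!) = 35240152720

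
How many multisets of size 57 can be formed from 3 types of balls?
C(57+3-1, 3-1) = C(59, 2) = 1711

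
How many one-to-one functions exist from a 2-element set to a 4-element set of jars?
P(4,2) = 4!/(4-2)! = 12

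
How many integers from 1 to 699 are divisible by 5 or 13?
⌊699/5⌋ + ⌊699/13⌋ - ⌊699/65⌋ = 139 + 53 - 10 = 182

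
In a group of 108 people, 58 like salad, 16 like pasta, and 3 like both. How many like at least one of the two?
|A∪B| = |A| + |B| - |A∩B| = 58 + 16 - 3 = 71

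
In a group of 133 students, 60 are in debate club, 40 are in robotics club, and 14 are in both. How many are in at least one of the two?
|A∪B| = |A| + |B| - |A∩B| = 60 + 40 - 14 = 86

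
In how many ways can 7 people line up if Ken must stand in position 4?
Fix one position: (7-1)! = 720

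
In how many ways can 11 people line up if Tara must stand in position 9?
Fix one position: (11-1)! = 3628800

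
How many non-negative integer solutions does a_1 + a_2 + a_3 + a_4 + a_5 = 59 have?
C(59+5-1, 5-1) = C(63, 4) = 595665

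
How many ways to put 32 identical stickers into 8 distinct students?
C(32+8-1, 8-1) = C(39, 7) = 15380937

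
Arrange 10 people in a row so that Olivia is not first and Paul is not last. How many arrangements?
By inclusion-exclusion: 10! - 2×(10-1)! + (10-2)! = 3628800 - 725760 + 40320 = 2943360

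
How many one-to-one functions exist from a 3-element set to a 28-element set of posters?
P(28,3) = 28!/(28-3)! = 19656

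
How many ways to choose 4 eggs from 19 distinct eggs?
C(19,4) = 19!/(4!×15!) = 3876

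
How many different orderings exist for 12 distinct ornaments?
12! = 479001600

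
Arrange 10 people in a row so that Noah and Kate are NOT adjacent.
Total - adjacent = 10! - (10-1)!×2 = 3628800 - 725760 = 2903040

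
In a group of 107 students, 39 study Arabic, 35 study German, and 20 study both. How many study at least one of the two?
|A∪B| = |A| + |B| - |A∩B| = 39 + 35 - 20 = 54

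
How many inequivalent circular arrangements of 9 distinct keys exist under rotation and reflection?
(9-1)!/2 = 40320/2 = 20160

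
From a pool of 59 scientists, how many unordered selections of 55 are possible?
C(59,55) = 59!/(55!×4!) = 455126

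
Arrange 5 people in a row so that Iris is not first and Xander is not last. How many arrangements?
By inclusion-exclusion: 5! - 2×(5-1)! + (5-2)! = 120 - 48 + 6 = 78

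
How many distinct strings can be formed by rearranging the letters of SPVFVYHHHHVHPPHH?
16! / (3! × 3! × 1! × 1! × 7! × 1!) = 115315200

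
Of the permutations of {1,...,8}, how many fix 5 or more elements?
Exactly j fixed points: C(8,j)·!(8-j); sum over j ≥ 5 (derangement numbers via !m = (m-1)·(!(m-1) + !(m-2)): !0..!3 = 1, 0, 1, 2). Σ_{j=5}^{8} C(8,j)·!(8-j) = C(8,5)·!3 + C(8,6)·!2 + C(8,7)·!1 + C(8,8)·!0 = 56·2 + 28·1 + 8·0 + 1·1 = 141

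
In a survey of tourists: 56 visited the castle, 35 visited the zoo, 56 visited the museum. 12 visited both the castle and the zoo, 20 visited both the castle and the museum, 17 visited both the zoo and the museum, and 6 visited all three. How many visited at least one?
|A∪B∪C| = 56+35+56-12-20-17+6 = 104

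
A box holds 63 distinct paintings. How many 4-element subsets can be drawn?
C(63,4) = 63!/(4!×59!) = 595665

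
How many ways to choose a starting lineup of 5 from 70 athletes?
C(70,5) = 70!/(5!×65!) = 12103014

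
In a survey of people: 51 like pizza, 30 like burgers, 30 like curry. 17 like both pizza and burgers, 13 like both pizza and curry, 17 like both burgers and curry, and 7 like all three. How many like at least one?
|A∪B∪C| = 51+30+30-17-13-17+7 = 71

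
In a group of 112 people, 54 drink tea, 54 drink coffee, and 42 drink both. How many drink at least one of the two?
|A∪B| = |A| + |B| - |A∩B| = 54 + 54 - 42 = 66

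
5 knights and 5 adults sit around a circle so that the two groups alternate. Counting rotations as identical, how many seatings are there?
Fix one of the knights: (5-1)! ways for the remaining knights, × 5! ways for the adults = 24 × 120 = 2880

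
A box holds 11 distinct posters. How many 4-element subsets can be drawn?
C(11,4) = 11!/(4!×7!) = 330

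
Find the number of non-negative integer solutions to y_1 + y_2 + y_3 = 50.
C(50+3-1, 3-1) = C(52, 2) = 1326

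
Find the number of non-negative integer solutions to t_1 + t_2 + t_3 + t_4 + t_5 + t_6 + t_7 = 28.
C(28+7-1, 7-1) = C(34, 6) = 1344904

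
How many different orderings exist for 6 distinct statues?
6! = 720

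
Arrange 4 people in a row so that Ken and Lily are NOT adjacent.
Total - adjacent = 4! - (4-1)!×2 = 24 - 12 = 12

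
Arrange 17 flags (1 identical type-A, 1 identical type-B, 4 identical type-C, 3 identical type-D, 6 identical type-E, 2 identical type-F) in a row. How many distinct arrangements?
17! / (1! × 1! × 4! × 3! × 6! × 2!) = 1715313600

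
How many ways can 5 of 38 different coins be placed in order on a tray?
P(38,5) = 38!/(38-5)! = 60233040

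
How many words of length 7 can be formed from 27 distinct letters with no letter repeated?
P(27,7) = 27!/(27-7)! = 4475671200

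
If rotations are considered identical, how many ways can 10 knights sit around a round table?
Circular: fix one position, arrange the rest. (10-1)! = 362880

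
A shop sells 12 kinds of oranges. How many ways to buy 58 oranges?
C(58+12-1, 12-1) = C(69, 11) = 1823810410032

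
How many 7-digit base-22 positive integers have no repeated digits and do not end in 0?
Last digit: 21 nonzero choices. First digit: 20 (nonzero, ≠last). Middle 5: P(20,5) = 1860480. Total = 781401600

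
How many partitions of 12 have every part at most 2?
Let r_j(i) = number of partitions of i into parts ≤ j, for i = 0..12. r_1(i) = 1 for all i; r_j(i) = r_{j-1}(i) + r_j(i-j). Rows j = 2..2: ≤2: 1 1 2 2 3 3 4 4 5 5 6 6 7. r_2(12) = 7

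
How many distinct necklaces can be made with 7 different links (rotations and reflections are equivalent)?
(7-1)!/2 = 720/2 = 360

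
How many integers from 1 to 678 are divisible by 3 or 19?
⌊678/3⌋ + ⌊678/19⌋ - ⌊678/57⌋ = 226 + 35 - 11 = 250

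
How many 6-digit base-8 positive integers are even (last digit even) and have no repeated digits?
Last∈{0,2,4,6}. Last=0: 2520. Last nonzero: 3×6×P(6,4) = 6480. Total = 9000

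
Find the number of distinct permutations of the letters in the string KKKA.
4! / (3! × 1!) = 4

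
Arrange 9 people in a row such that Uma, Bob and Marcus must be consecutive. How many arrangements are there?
Treat the 3 as one block: (9-3+1)! × 3! = 5040 × 6 = 30240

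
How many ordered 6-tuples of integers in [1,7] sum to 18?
Coefficient of x^18 in (x + x² + ... + x^7)^6. By inclusion-exclusion on dice exceeding 7: Σ_j (-1)^j C(6,j)·C(18-1-7j, 5) = C(6,0)·C(17,5) - C(6,1)·C(10,5) = 1·6188 - 6·252 = 4676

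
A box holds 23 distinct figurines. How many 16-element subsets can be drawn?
C(23,16) = 23!/(16!×7!) = 245157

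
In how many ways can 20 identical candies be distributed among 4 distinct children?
C(20+4-1, 4-1) = C(23, 3) = 1771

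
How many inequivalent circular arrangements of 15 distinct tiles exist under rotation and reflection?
(15-1)!/2 = 87178291200/2 = 43589145600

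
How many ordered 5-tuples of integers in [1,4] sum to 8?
Coefficient of x^8 in (x + x² + ... + x^4)^5. By inclusion-exclusion on dice exceeding 4: Σ_j (-1)^j C(5,j)·C(8-1-4j, 4) = C(5,0)·C(7,4) = 1·35 = 35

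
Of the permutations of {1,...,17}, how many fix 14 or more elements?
Exactly j fixed points: C(17,j)·!(17-j); sum over j ≥ 14 (derangement numbers via !m = (m-1)·(!(m-1) + !(m-2)): !0..!3 = 1, 0, 1, 2). Σ_{j=14}^{17} C(17,j)·!(17-j) = C(17,14)·!3 + C(17,15)·!2 + C(17,16)·!1 + C(17,17)·!0 = 680·2 + 136·1 + 17·0 + 1·1 = 1497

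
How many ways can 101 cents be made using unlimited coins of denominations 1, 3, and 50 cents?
Coefficient of x^101 in 1/(1-x^1) · 1/(1-x^3) · 1/(1-x^50). Case on j = number of 50-cent coins (j = 0..2); remainder r = 101 - 50j is made from {1,3} in ⌊r/3⌋+1 ways. r = 101, 51, 1 → 34 + 18 + 1 = 53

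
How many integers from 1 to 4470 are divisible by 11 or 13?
⌊4470/11⌋ + ⌊4470/13⌋ - ⌊4470/143⌋ = 406 + 343 - 31 = 718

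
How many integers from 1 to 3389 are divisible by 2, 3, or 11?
⌊3389/2⌋+⌊3389/3⌋+⌊3389/11⌋ - ⌊3389/6⌋-⌊3389/22⌋-⌊3389/33⌋ + ⌊3389/66⌋ = 1694+1129+308 - 564-154-102 + 51 = 2362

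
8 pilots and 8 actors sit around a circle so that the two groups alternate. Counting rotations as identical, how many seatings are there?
Fix one of the pilots: (8-1)! ways for the remaining pilots, × 8! ways for the actors = 5040 × 40320 = 203212800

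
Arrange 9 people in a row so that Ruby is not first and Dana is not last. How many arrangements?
By inclusion-exclusion: 9! - 2×(9-1)! + (9-2)! = 362880 - 80640 + 5040 = 287280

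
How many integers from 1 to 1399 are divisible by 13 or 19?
⌊1399/13⌋ + ⌊1399/19⌋ - ⌊1399/247⌋ = 107 + 73 - 5 = 175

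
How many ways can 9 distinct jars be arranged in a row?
9! = 362880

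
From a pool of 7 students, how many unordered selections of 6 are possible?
C(7,6) = 7!/(6!×1!) = 7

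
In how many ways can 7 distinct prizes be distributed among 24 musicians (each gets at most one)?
P(24,7) = 24!/(24-7)! = 1744364160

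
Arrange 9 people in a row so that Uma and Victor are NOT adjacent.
Total - adjacent = 9! - (9-1)!×2 = 362880 - 80640 = 282240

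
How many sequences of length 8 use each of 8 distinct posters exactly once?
8! = 40320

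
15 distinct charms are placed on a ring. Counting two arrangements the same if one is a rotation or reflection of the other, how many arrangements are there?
(15-1)!/2 = 87178291200/2 = 43589145600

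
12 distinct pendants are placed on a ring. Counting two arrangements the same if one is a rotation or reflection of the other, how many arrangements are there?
(12-1)!/2 = 39916800/2 = 19958400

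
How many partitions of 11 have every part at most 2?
Let r_j(i) = number of partitions of i into parts ≤ j, for i = 0..11. r_1(i) = 1 for all i; r_j(i) = r_{j-1}(i) + r_j(i-j). Rows j = 2..2: ≤2: 1 1 2 2 3 3 4 4 5 5 6 6. r_2(11) = 6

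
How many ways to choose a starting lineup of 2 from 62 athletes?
C(62,2) = 62!/(2!×60!) = 1891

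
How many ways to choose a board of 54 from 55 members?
C(55,54) = 55!/(54!×1!) = 55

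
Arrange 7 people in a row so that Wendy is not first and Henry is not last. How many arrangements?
By inclusion-exclusion: 7! - 2×(7-1)! + (7-2)! = 5040 - 1440 + 120 = 3720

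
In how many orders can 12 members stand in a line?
12! = 479001600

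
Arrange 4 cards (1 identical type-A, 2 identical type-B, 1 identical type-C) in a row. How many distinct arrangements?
4! / (1! × 2! × 1!) = 12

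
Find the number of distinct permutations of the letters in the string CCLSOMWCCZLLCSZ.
15! / (5! × 1! × 1! × 3! × 1! × 2! × 2!) = 454053600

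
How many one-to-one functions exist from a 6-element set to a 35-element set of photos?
P(35,6) = 35!/(35-6)! = 1168675200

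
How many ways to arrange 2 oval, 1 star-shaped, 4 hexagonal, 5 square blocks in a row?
12! / (2! × 1! × 4! × 5!) = 83160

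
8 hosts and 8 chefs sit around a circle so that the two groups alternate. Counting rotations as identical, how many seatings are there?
Fix one of the hosts: (8-1)! ways for the remaining hosts, × 8! ways for the chefs = 5040 × 40320 = 203212800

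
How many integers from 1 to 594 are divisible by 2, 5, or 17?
⌊594/2⌋+⌊594/5⌋+⌊594/17⌋ - ⌊594/10⌋-⌊594/34⌋-⌊594/85⌋ + ⌊594/170⌋ = 297+118+34 - 59-17-6 + 3 = 370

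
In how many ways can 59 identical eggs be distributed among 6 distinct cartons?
C(59+6-1, 6-1) = C(64, 5) = 7624512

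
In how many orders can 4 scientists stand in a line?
4! = 24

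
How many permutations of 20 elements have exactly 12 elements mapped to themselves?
Choose the 12 fixed points C(20,12) = 125970, derange the rest: !8 = Σ_{j=0}^{8} (-1)^j·8!/j! = 40320 - 40320 + 20160 - 6720 + 1680 - 336 + 56 - 8 + 1 = 14833. Product = 125970 × 14833 = 1868513010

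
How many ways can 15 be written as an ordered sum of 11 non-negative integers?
C(15+11-1, 11-1) = C(25, 10) = 3268760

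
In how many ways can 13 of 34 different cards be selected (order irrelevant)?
C(34,13) = 34!/(13!×21!) = 927983760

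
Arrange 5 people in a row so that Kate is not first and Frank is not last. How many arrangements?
By inclusion-exclusion: 5! - 2×(5-1)! + (5-2)! = 120 - 48 + 6 = 78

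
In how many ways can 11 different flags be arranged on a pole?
11! = 39916800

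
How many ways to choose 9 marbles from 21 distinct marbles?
C(21,9) = 21!/(9!×12!) = 293930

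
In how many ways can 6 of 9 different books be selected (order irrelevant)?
C(9,6) = 9!/(6!×3!) = 84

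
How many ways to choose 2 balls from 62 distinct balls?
C(62,2) = 62!/(2!×60!) = 1891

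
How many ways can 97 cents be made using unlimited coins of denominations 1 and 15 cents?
Coefficient of x^97 in 1/(1-x^1) · 1/(1-x^15). Use j coins of 15 for j = 0..⌊97/15⌋ = 6, the rest in 1s: 6 + 1 = 7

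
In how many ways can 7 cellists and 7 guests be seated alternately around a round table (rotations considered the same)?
Fix one of the cellists: (7-1)! ways for the remaining cellists, × 7! ways for the guests = 720 × 5040 = 3628800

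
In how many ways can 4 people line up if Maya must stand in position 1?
Fix one position: (4-1)! = 6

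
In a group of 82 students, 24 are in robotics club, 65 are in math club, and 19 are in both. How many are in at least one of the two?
|A∪B| = |A| + |B| - |A∩B| = 24 + 65 - 19 = 70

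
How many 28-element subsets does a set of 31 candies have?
C(31,28) = 31!/(28!×3!) = 4495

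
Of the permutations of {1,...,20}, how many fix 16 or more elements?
Exactly j fixed points: C(20,j)·!(20-j); sum over j ≥ 16 (derangement numbers via !m = (m-1)·(!(m-1) + !(m-2)): !0..!4 = 1, 0, 1, 2, 9). Σ_{j=16}^{20} C(20,j)·!(20-j) = C(20,16)·!4 + C(20,17)·!3 + C(20,18)·!2 + C(20,19)·!1 + C(20,20)·!0 = 4845·9 + 1140·2 + 190·1 + 20·0 + 1·1 = 46076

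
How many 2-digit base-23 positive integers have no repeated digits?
First digit: 22 choices (nonzero). Then descending: 22 × 22 = 484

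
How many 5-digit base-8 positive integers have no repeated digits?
First digit: 7 choices (nonzero). Then descending: 7 × 7 × 6 × 5 × 4 = 5880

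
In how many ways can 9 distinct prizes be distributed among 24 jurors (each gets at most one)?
P(24,9) = 24!/(24-9)! = 474467051520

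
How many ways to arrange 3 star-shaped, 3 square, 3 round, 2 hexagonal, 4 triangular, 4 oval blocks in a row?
19! / (3! × 3! × 3! × 2! × 4! × 4!) = 488864376000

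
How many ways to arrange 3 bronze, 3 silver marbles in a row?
6! / (3! × 3!) = 20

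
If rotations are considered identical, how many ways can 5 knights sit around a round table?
Circular: fix one position, arrange the rest. (5-1)! = 24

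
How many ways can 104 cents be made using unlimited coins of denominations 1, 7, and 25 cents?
Coefficient of x^104 in 1/(1-x^1) · 1/(1-x^7) · 1/(1-x^25). Case on j = number of 25-cent coins (j = 0..4); remainder r = 104 - 25j is made from {1,7} in ⌊r/7⌋+1 ways. r = 104, 79, 54, 29, 4 → 15 + 12 + 8 + 5 + 1 = 41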